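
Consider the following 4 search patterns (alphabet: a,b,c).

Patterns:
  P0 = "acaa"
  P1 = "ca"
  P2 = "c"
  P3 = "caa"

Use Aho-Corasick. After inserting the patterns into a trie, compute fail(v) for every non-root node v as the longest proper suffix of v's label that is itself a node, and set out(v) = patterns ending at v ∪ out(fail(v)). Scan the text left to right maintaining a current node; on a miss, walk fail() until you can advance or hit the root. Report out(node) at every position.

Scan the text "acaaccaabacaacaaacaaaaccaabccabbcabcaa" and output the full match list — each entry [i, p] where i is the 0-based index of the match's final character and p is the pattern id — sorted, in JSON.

Build automaton:
Trie (insert patterns):
  n0 'ε': a→1 c→5
  n1 'a': c→2
  n2 'ac': a→3
  n3 'aca': a→4
  n4 'acaa': ·  ←P0
  n5 'c': a→6  ←P2
  n6 'ca': a→7  ←P1
  n7 'caa': ·  ←P3

BFS fail/out derivation:
  fail(1) 'a': from fail(0)=0 chase 'a': 0 ⇒ 0;  out=∅∪out(0)=∅
  fail(5) 'c': from fail(0)=0 chase 'c': 0 ⇒ 0;  out={2}∪out(0)={2}
  fail(2) 'ac': from fail(1)=0 chase 'c': 0 ⇒ 5;  out=∅∪out(5)={2}
  fail(6) 'ca': from fail(5)=0 chase 'a': 0 ⇒ 1;  out={1}∪out(1)={1}
  fail(3) 'aca': from fail(2)=5 chase 'a': 5 ⇒ 6;  out=∅∪out(6)={1}
  fail(7) 'caa': from fail(6)=1 chase 'a': 1→0 ⇒ 1;  out={3}∪out(1)={3}
  fail(4) 'acaa': from fail(3)=6 chase 'a': 6 ⇒ 7;  out={0}∪out(7)={0,3}

Scan:
pos 0 'a': at 1
pos 1 'c': at 2  emit P2@[1:1]
pos 2 'a': at 3  emit P1@[1:2]
pos 3 'a': at 4  emit P0@[0:3],P3@[1:3]
pos 4 'c': at 2 (fail-walked)  emit P2@[4:4]
pos 5 'c': at 5 (fail-walked)  emit P2@[5:5]
pos 6 'a': at 6  emit P1@[5:6]
pos 7 'a': at 7  emit P3@[5:7]
pos 8 'b': at 0 (fail-walked)
pos 9 'a': at 1
pos 10 'c': at 2  emit P2@[10:10]
pos 11 'a': at 3  emit P1@[10:11]
pos 12 'a': at 4  emit P0@[9:12],P3@[10:12]
pos 13 'c': at 2 (fail-walked)  emit P2@[13:13]
pos 14 'a': at 3  emit P1@[13:14]
pos 15 'a': at 4  emit P0@[12:15],P3@[13:15]
pos 16 'a': at 1 (fail-walked)
pos 17 'c': at 2  emit P2@[17:17]
pos 18 'a': at 3  emit P1@[17:18]
pos 19 'a': at 4  emit P0@[16:19],P3@[17:19]
pos 20 'a': at 1 (fail-walked)
pos 21 'a': at 1 (fail-walked)
pos 22 'c': at 2  emit P2@[22:22]
pos 23 'c': at 5 (fail-walked)  emit P2@[23:23]
pos 24 'a': at 6  emit P1@[23:24]
pos 25 'a': at 7  emit P3@[23:25]
pos 26 'b': at 0 (fail-walked)
pos 27 'c': at 5  emit P2@[27:27]
pos 28 'c': at 5 (fail-walked)  emit P2@[28:28]
pos 29 'a': at 6  emit P1@[28:29]
pos 30 'b': at 0 (fail-walked)
pos 31 'b': at 0
pos 32 'c': at 5  emit P2@[32:32]
pos 33 'a': at 6  emit P1@[32:33]
pos 34 'b': at 0 (fail-walked)
pos 35 'c': at 5  emit P2@[35:35]
pos 36 'a': at 6  emit P1@[35:36]
pos 37 'a': at 7  emit P3@[35:37]

Matches: [[1,2],[2,1],[3,0],[3,3],[4,2],[5,2],[6,1],[7,3],[10,2],[11,1],[12,0],[12,3],[13,2],[14,1],[15,0],[15,3],[17,2],[18,1],[19,0],[19,3],[22,2],[23,2],[24,1],[25,3],[27,2],[28,2],[29,1],[32,2],[33,1],[35,2],[36,1],[37,3]]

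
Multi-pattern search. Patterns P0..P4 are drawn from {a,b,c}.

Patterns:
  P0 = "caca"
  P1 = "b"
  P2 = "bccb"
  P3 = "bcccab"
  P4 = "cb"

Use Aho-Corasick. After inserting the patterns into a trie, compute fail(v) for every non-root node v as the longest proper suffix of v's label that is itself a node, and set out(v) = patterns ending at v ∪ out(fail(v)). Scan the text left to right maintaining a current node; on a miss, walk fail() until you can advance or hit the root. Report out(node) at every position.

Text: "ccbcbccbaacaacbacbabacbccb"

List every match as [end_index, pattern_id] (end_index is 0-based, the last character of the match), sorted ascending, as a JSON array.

Construct AC machine:
Trie (insert patterns):
  0='ε' goto b→5 c→1
  1='c' goto a→2 b→12
  2='ca' goto c→3
  3='cac' goto a→4
  4='caca' goto ·  [P0 ends]
  5='b' goto c→6  [P1 ends]
  6='bc' goto c→7
  7='bcc' goto b→8 c→9
  8='bccb' goto ·  [P2 ends]
  9='bccc' goto a→10
  10='bccca' goto b→11
  11='bcccab' goto ·  [P3 ends]
  12='cb' goto ·  [P4 ends]

Failure links (BFS by depth):
  n1('c'): parent n0 fail=0; on 'c' 0 → fail=0;  out ∅∪∅=∅
  n5('b'): parent n0 fail=0; on 'b' 0 → fail=0;  out {1}∪∅={1}
  n2('ca'): parent n1 fail=0; on 'a' 0 → fail=0;  out ∅∪∅=∅
  n6('bc'): parent n5 fail=0; on 'c' 0 → fail=1;  out ∅∪∅=∅
  n12('cb'): parent n1 fail=0; on 'b' 0 → fail=5;  out {4}∪{1}={1,4}
  n3('cac'): parent n2 fail=0; on 'c' 0 → fail=1;  out ∅∪∅=∅
  n7('bcc'): parent n6 fail=1; on 'c' 1→0 → fail=1;  out ∅∪∅=∅
  n4('caca'): parent n3 fail=1; on 'a' 1 → fail=2;  out {0}∪∅={0}
  n8('bccb'): parent n7 fail=1; on 'b' 1 → fail=12;  out {2}∪{1,4}={1,2,4}
  n9('bccc'): parent n7 fail=1; on 'c' 1→0 → fail=1;  out ∅∪∅=∅
  n10('bccca'): parent n9 fail=1; on 'a' 1 → fail=2;  out ∅∪∅=∅
  n11('bcccab'): parent n10 fail=2; on 'b' 2→0 → fail=5;  out {3}∪{1}={1,3}

Text stream:
[0] read 'c'  n0⇒n1
[1] read 'c'  n1⇒n1 (fail-walked)
[2] read 'b'  n1⇒n12  emit P1@[2:2],P4@[1:2]
[3] read 'c'  n12⇒n6 (fail-walked)
[4] read 'b'  n6⇒n12 (fail-walked)  emit P1@[4:4],P4@[3:4]
[5] read 'c'  n12⇒n6 (fail-walked)
[6] read 'c'  n6⇒n7
[7] read 'b'  n7⇒n8  emit P1@[7:7],P2@[4:7],P4@[6:7]
[8] read 'a'  n8⇒n0 (fail-walked)
[9] read 'a'  n0⇒n0
[10] read 'c'  n0⇒n1
[11] read 'a'  n1⇒n2
[12] read 'a'  n2⇒n0 (fail-walked)
[13] read 'c'  n0⇒n1
[14] read 'b'  n1⇒n12  emit P1@[14:14],P4@[13:14]
[15] read 'a'  n12⇒n0 (fail-walked)
[16] read 'c'  n0⇒n1
[17] read 'b'  n1⇒n12  emit P1@[17:17],P4@[16:17]
[18] read 'a'  n12⇒n0 (fail-walked)
[19] read 'b'  n0⇒n5  emit P1@[19:19]
[20] read 'a'  n5⇒n0 (fail-walked)
[21] read 'c'  n0⇒n1
[22] read 'b'  n1⇒n12  emit P1@[22:22],P4@[21:22]
[23] read 'c'  n12⇒n6 (fail-walked)
[24] read 'c'  n6⇒n7
[25] read 'b'  n7⇒n8  emit P1@[25:25],P2@[22:25],P4@[24:25]

All matches (sorted): [[2,1],[2,4],[4,1],[4,4],[7,1],[7,2],[7,4],[14,1],[14,4],[17,1],[17,4],[19,1],[22,1],[22,4],[25,1],[25,2],[25,4]]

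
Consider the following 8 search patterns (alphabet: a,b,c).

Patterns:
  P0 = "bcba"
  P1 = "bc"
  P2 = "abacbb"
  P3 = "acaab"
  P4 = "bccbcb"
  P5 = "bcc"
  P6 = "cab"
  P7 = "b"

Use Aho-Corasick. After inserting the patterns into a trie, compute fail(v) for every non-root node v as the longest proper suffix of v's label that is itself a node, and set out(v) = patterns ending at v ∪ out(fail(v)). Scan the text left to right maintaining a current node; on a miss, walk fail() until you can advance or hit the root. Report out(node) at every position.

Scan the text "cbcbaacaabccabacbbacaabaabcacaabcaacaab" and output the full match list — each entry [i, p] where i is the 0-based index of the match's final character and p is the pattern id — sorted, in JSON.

Build:
Trie nodes:
  n0 'ε': a→5 b→1 c→19
  n1 'b': c→2  [P7 ends]
  n2 'bc': b→3 c→15  [P1 ends]
  n3 'bcb': a→4
  n4 'bcba': ·  [P0 ends]
  n5 'a': b→6 c→11
  n6 'ab': a→7
  n7 'aba': c→8
  n8 'abac': b→9
  n9 'abacb': b→10
  n10 'abacbb': ·  [P2 ends]
  n11 'ac': a→12
  n12 'aca': a→13
  n13 'acaa': b→14
  n14 'acaab': ·  [P3 ends]
  n15 'bcc': b→16  [P5 ends]
  n16 'bccb': c→17
  n17 'bccbc': b→18
  n18 'bccbcb': ·  [P4 ends]
  n19 'c': a→20
  n20 'ca': b→21
  n21 'cab': ·  [P6 ends]

Failure links (BFS by depth):
  fail(1) 'b': from fail(0)=0 chase 'b': 0 ⇒ 0;  out={7}∪out(0)={7}
  fail(5) 'a': from fail(0)=0 chase 'a': 0 ⇒ 0;  out=∅∪out(0)=∅
  fail(19) 'c': from fail(0)=0 chase 'c': 0 ⇒ 0;  out=∅∪out(0)=∅
  fail(2) 'bc': from fail(1)=0 chase 'c': 0 ⇒ 19;  out={1}∪out(19)={1}
  fail(6) 'ab': from fail(5)=0 chase 'b': 0 ⇒ 1;  out=∅∪out(1)={7}
  fail(11) 'ac': from fail(5)=0 chase 'c': 0 ⇒ 19;  out=∅∪out(19)=∅
  fail(20) 'ca': from fail(19)=0 chase 'a': 0 ⇒ 5;  out=∅∪out(5)=∅
  fail(3) 'bcb': from fail(2)=19 chase 'b': 19→0 ⇒ 1;  out=∅∪out(1)={7}
  fail(7) 'aba': from fail(6)=1 chase 'a': 1→0 ⇒ 5;  out=∅∪out(5)=∅
  fail(12) 'aca': from fail(11)=19 chase 'a': 19 ⇒ 20;  out=∅∪out(20)=∅
  fail(15) 'bcc': from fail(2)=19 chase 'c': 19→0 ⇒ 19;  out={5}∪out(19)={5}
  fail(21) 'cab': from fail(20)=5 chase 'b': 5 ⇒ 6;  out={6}∪out(6)={6,7}
  fail(4) 'bcba': from fail(3)=1 chase 'a': 1→0 ⇒ 5;  out={0}∪out(5)={0}
  fail(8) 'abac': from fail(7)=5 chase 'c': 5 ⇒ 11;  out=∅∪out(11)=∅
  fail(13) 'acaa': from fail(12)=20 chase 'a': 20→5→0 ⇒ 5;  out=∅∪out(5)=∅
  fail(16) 'bccb': from fail(15)=19 chase 'b': 19→0 ⇒ 1;  out=∅∪out(1)={7}
  fail(9) 'abacb': from fail(8)=11 chase 'b': 11→19→0 ⇒ 1;  out=∅∪out(1)={7}
  fail(14) 'acaab': from fail(13)=5 chase 'b': 5 ⇒ 6;  out={3}∪out(6)={3,7}
  fail(17) 'bccbc': from fail(16)=1 chase 'c': 1 ⇒ 2;  out=∅∪out(2)={1}
  fail(10) 'abacbb': from fail(9)=1 chase 'b': 1→0 ⇒ 1;  out={2}∪out(1)={2,7}
  fail(18) 'bccbcb': from fail(17)=2 chase 'b': 2 ⇒ 3;  out={4}∪out(3)={4,7}

Scan:
[0] read 'c'  n0⇒n19
[1] read 'b'  n19⇒n1 (via fail)  ** P7@[1:1]
[2] read 'c'  n1⇒n2  ** P1@[1:2]
[3] read 'b'  n2⇒n3  ** P7@[3:3]
[4] read 'a'  n3⇒n4  ** P0@[1:4]
[5] read 'a'  n4⇒n5 (via fail)
[6] read 'c'  n5⇒n11
[7] read 'a'  n11⇒n12
[8] read 'a'  n12⇒n13
[9] read 'b'  n13⇒n14  ** P3@[5:9],P7@[9:9]
[10] read 'c'  n14⇒n2 (via fail)  ** P1@[9:10]
[11] read 'c'  n2⇒n15  ** P5@[9:11]
[12] read 'a'  n15⇒n20 (via fail)
[13] read 'b'  n20⇒n21  ** P6@[11:13],P7@[13:13]
[14] read 'a'  n21⇒n7 (via fail)
[15] read 'c'  n7⇒n8
[16] read 'b'  n8⇒n9  ** P7@[16:16]
[17] read 'b'  n9⇒n10  ** P2@[12:17],P7@[17:17]
[18] read 'a'  n10⇒n5 (via fail)
[19] read 'c'  n5⇒n11
[20] read 'a'  n11⇒n12
[21] read 'a'  n12⇒n13
[22] read 'b'  n13⇒n14  ** P3@[18:22],P7@[22:22]
[23] read 'a'  n14⇒n7 (via fail)
[24] read 'a'  n7⇒n5 (via fail)
[25] read 'b'  n5⇒n6  ** P7@[25:25]
[26] read 'c'  n6⇒n2 (via fail)  ** P1@[25:26]
[27] read 'a'  n2⇒n20 (via fail)
[28] read 'c'  n20⇒n11 (via fail)
[29] read 'a'  n11⇒n12
[30] read 'a'  n12⇒n13
[31] read 'b'  n13⇒n14  ** P3@[27:31],P7@[31:31]
[32] read 'c'  n14⇒n2 (via fail)  ** P1@[31:32]
[33] read 'a'  n2⇒n20 (via fail)
[34] read 'a'  n20⇒n5 (via fail)
[35] read 'c'  n5⇒n11
[36] read 'a'  n11⇒n12
[37] read 'a'  n12⇒n13
[38] read 'b'  n13⇒n14  ** P3@[34:38],P7@[38:38]

Matches: [[1,7],[2,1],[3,7],[4,0],[9,3],[9,7],[10,1],[11,5],[13,6],[13,7],[16,7],[17,2],[17,7],[22,3],[22,7],[25,7],[26,1],[31,3],[31,7],[32,1],[38,3],[38,7]]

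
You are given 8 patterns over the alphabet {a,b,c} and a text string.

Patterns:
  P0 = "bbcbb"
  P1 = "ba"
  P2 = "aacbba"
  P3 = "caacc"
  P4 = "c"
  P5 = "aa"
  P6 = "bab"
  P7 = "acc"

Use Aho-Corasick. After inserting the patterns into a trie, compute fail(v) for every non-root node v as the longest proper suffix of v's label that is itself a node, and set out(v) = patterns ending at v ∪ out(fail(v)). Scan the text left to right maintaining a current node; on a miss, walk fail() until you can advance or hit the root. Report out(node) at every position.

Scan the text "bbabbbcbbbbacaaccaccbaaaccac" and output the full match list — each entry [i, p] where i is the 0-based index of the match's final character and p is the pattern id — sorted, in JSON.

Build automaton:
Trie (insert patterns):
  n0 'ε': a→7 b→1 c→13
  n1 'b': a→6 b→2
  n2 'bb': c→3
  n3 'bbc': b→4
  n4 'bbcb': b→5
  n5 'bbcbb': ·  ←P0
  n6 'ba': b→18  ←P1
  n7 'a': a→8 c→19
  n8 'aa': c→9  ←P5
  n9 'aac': b→10
  n10 'aacb': b→11
  n11 'aacbb': a→12
  n12 'aacbba': ·  ←P2
  n13 'c': a→14  ←P4
  n14 'ca': a→15
  n15 'caa': c→16
  n16 'caac': c→17
  n17 'caacc': ·  ←P3
  n18 'bab': ·  ←P6
  n19 'ac': c→20
  n20 'acc': ·  ←P7

Failure links (BFS by depth):
  fail(1) 'b': from fail(0)=0 chase 'b': 0 ⇒ 0;  out=∅∪out(0)=∅
  fail(7) 'a': from fail(0)=0 chase 'a': 0 ⇒ 0;  out=∅∪out(0)=∅
  fail(13) 'c': from fail(0)=0 chase 'c': 0 ⇒ 0;  out={4}∪out(0)={4}
  fail(2) 'bb': from fail(1)=0 chase 'b': 0 ⇒ 1;  out=∅∪out(1)=∅
  fail(6) 'ba': from fail(1)=0 chase 'a': 0 ⇒ 7;  out={1}∪out(7)={1}
  fail(8) 'aa': from fail(7)=0 chase 'a': 0 ⇒ 7;  out={5}∪out(7)={5}
  fail(14) 'ca': from fail(13)=0 chase 'a': 0 ⇒ 7;  out=∅∪out(7)=∅
  fail(19) 'ac': from fail(7)=0 chase 'c': 0 ⇒ 13;  out=∅∪out(13)={4}
  fail(3) 'bbc': from fail(2)=1 chase 'c': 1→0 ⇒ 13;  out=∅∪out(13)={4}
  fail(9) 'aac': from fail(8)=7 chase 'c': 7 ⇒ 19;  out=∅∪out(19)={4}
  fail(15) 'caa': from fail(14)=7 chase 'a': 7 ⇒ 8;  out=∅∪out(8)={5}
  fail(18) 'bab': from fail(6)=7 chase 'b': 7→0 ⇒ 1;  out={6}∪out(1)={6}
  fail(20) 'acc': from fail(19)=13 chase 'c': 13→0 ⇒ 13;  out={7}∪out(13)={4,7}
  fail(4) 'bbcb': from fail(3)=13 chase 'b': 13→0 ⇒ 1;  out=∅∪out(1)=∅
  fail(10) 'aacb': from fail(9)=19 chase 'b': 19→13→0 ⇒ 1;  out=∅∪out(1)=∅
  fail(16) 'caac': from fail(15)=8 chase 'c': 8 ⇒ 9;  out=∅∪out(9)={4}
  fail(5) 'bbcbb': from fail(4)=1 chase 'b': 1 ⇒ 2;  out={0}∪out(2)={0}
  fail(11) 'aacbb': from fail(10)=1 chase 'b': 1 ⇒ 2;  out=∅∪out(2)=∅
  fail(17) 'caacc': from fail(16)=9 chase 'c': 9→19 ⇒ 20;  out={3}∪out(20)={3,4,7}
  fail(12) 'aacbba': from fail(11)=2 chase 'a': 2→1 ⇒ 6;  out={2}∪out(6)={1,2}

Text stream:
pos 0 'b': at 1
pos 1 'b': at 2
pos 2 'a': at 6 (fail-walked)  emit P1@[1:2]
pos 3 'b': at 18  emit P6@[1:3]
pos 4 'b': at 2 (fail-walked)
pos 5 'b': at 2 (fail-walked)
pos 6 'c': at 3  emit P4@[6:6]
pos 7 'b': at 4
pos 8 'b': at 5  emit P0@[4:8]
pos 9 'b': at 2 (fail-walked)
pos 10 'b': at 2 (fail-walked)
pos 11 'a': at 6 (fail-walked)  emit P1@[10:11]
pos 12 'c': at 19 (fail-walked)  emit P4@[12:12]
pos 13 'a': at 14 (fail-walked)
pos 14 'a': at 15  emit P5@[13:14]
pos 15 'c': at 16  emit P4@[15:15]
pos 16 'c': at 17  emit P3@[12:16],P4@[16:16],P7@[14:16]
pos 17 'a': at 14 (fail-walked)
pos 18 'c': at 19 (fail-walked)  emit P4@[18:18]
pos 19 'c': at 20  emit P4@[19:19],P7@[17:19]
pos 20 'b': at 1 (fail-walked)
pos 21 'a': at 6  emit P1@[20:21]
pos 22 'a': at 8 (fail-walked)  emit P5@[21:22]
pos 23 'a': at 8 (fail-walked)  emit P5@[22:23]
pos 24 'c': at 9  emit P4@[24:24]
pos 25 'c': at 20 (fail-walked)  emit P4@[25:25],P7@[23:25]
pos 26 'a': at 14 (fail-walked)
pos 27 'c': at 19 (fail-walked)  emit P4@[27:27]

Result: [[2,1],[3,6],[6,4],[8,0],[11,1],[12,4],[14,5],[15,4],[16,3],[16,4],[16,7],[18,4],[19,4],[19,7],[21,1],[22,5],[23,5],[24,4],[25,4],[25,7],[27,4]]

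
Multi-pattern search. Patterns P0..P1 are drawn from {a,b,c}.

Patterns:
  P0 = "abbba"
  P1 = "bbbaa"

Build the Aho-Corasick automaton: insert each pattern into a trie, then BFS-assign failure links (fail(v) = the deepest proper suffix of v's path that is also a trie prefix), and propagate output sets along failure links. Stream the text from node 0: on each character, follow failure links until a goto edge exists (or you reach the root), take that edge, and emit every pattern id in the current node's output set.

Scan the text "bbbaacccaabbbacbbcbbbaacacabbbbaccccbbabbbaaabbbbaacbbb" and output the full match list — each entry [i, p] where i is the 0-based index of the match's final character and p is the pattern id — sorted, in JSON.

Build:
Trie nodes:
  0='ε' goto a→1 b→6
  1='a' goto b→2
  2='ab' goto b→3
  3='abb' goto b→4
  4='abbb' goto a→5
  5='abbba' goto ·  ←P0
  6='b' goto b→7
  7='bb' goto b→8
  8='bbb' goto a→9
  9='bbba' goto a→10
  10='bbbaa' goto ·  ←P1

Failure links (BFS by depth):
  fail(1) 'a': from fail(0)=0 chase 'a': 0 ⇒ 0;  out=∅∪out(0)=∅
  fail(6) 'b': from fail(0)=0 chase 'b': 0 ⇒ 0;  out=∅∪out(0)=∅
  fail(2) 'ab': from fail(1)=0 chase 'b': 0 ⇒ 6;  out=∅∪out(6)=∅
  fail(7) 'bb': from fail(6)=0 chase 'b': 0 ⇒ 6;  out=∅∪out(6)=∅
  fail(3) 'abb': from fail(2)=6 chase 'b': 6 ⇒ 7;  out=∅∪out(7)=∅
  fail(8) 'bbb': from fail(7)=6 chase 'b': 6 ⇒ 7;  out=∅∪out(7)=∅
  fail(4) 'abbb': from fail(3)=7 chase 'b': 7 ⇒ 8;  out=∅∪out(8)=∅
  fail(9) 'bbba': from fail(8)=7 chase 'a': 7→6→0 ⇒ 1;  out=∅∪out(1)=∅
  fail(5) 'abbba': from fail(4)=8 chase 'a': 8 ⇒ 9;  out={0}∪out(9)={0}
  fail(10) 'bbbaa': from fail(9)=1 chase 'a': 1→0 ⇒ 1;  out={1}∪out(1)={1}

Text stream:
[0] read 'b'  n0⇒n6
[1] read 'b'  n6⇒n7
[2] read 'b'  n7⇒n8
[3] read 'a'  n8⇒n9
[4] read 'a'  n9⇒n10  emit P1@[0:4]
[5] read 'c'  n10⇒n0 ·f
[6] read 'c'  n0⇒n0
[7] read 'c'  n0⇒n0
[8] read 'a'  n0⇒n1
[9] read 'a'  n1⇒n1 ·f
[10] read 'b'  n1⇒n2
[11] read 'b'  n2⇒n3
[12] read 'b'  n3⇒n4
[13] read 'a'  n4⇒n5  emit P0@[9:13]
[14] read 'c'  n5⇒n0 ·f
[15] read 'b'  n0⇒n6
[16] read 'b'  n6⇒n7
[17] read 'c'  n7⇒n0 ·f
[18] read 'b'  n0⇒n6
[19] read 'b'  n6⇒n7
[20] read 'b'  n7⇒n8
[21] read 'a'  n8⇒n9
[22] read 'a'  n9⇒n10  emit P1@[18:22]
[23] read 'c'  n10⇒n0 ·f
[24] read 'a'  n0⇒n1
[25] read 'c'  n1⇒n0 ·f
[26] read 'a'  n0⇒n1
[27] read 'b'  n1⇒n2
[28] read 'b'  n2⇒n3
[29] read 'b'  n3⇒n4
[30] read 'b'  n4⇒n8 ·f
[31] read 'a'  n8⇒n9
[32] read 'c'  n9⇒n0 ·f
[33] read 'c'  n0⇒n0
[34] read 'c'  n0⇒n0
[35] read 'c'  n0⇒n0
[36] read 'b'  n0⇒n6
[37] read 'b'  n6⇒n7
[38] read 'a'  n7⇒n1 ·f
[39] read 'b'  n1⇒n2
[40] read 'b'  n2⇒n3
[41] read 'b'  n3⇒n4
[42] read 'a'  n4⇒n5  emit P0@[38:42]
[43] read 'a'  n5⇒n10 ·f  emit P1@[39:43]
[44] read 'a'  n10⇒n1 ·f
[45] read 'b'  n1⇒n2
[46] read 'b'  n2⇒n3
[47] read 'b'  n3⇒n4
[48] read 'b'  n4⇒n8 ·f
[49] read 'a'  n8⇒n9
[50] read 'a'  n9⇒n10  emit P1@[46:50]
[51] read 'c'  n10⇒n0 ·f
[52] read 'b'  n0⇒n6
[53] read 'b'  n6⇒n7
[54] read 'b'  n7⇒n8

Result: [[4,1],[13,0],[22,1],[42,0],[43,1],[50,1]]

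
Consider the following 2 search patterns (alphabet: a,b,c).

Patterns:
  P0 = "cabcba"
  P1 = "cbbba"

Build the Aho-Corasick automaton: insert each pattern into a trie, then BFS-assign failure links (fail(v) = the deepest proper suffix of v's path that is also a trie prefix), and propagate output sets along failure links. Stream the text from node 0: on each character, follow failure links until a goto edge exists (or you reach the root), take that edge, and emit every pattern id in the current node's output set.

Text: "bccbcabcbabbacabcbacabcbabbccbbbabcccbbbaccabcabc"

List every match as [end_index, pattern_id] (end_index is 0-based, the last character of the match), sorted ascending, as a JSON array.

Build automaton:
Trie (insert patterns):
  n0 'ε': c→1
  n1 'c': a→2 b→7
  n2 'ca': b→3
  n3 'cab': c→4
  n4 'cabc': b→5
  n5 'cabcb': a→6
  n6 'cabcba': ·  ←P0
  n7 'cb': b→8
  n8 'cbb': b→9
  n9 'cbbb': a→10
  n10 'cbbba': ·  ←P1

BFS fail/out derivation:
  n1('c'): parent n0 fail=0; on 'c' 0 → fail=0;  out ∅∪∅=∅
  n2('ca'): parent n1 fail=0; on 'a' 0 → fail=0;  out ∅∪∅=∅
  n7('cb'): parent n1 fail=0; on 'b' 0 → fail=0;  out ∅∪∅=∅
  n3('cab'): parent n2 fail=0; on 'b' 0 → fail=0;  out ∅∪∅=∅
  n8('cbb'): parent n7 fail=0; on 'b' 0 → fail=0;  out ∅∪∅=∅
  n4('cabc'): parent n3 fail=0; on 'c' 0 → fail=1;  out ∅∪∅=∅
  n9('cbbb'): parent n8 fail=0; on 'b' 0 → fail=0;  out ∅∪∅=∅
  n5('cabcb'): parent n4 fail=1; on 'b' 1 → fail=7;  out ∅∪∅=∅
  n10('cbbba'): parent n9 fail=0; on 'a' 0 → fail=0;  out {1}∪∅={1}
  n6('cabcba'): parent n5 fail=7; on 'a' 7→0 → fail=0;  out {0}∪∅={0}

Scan:
pos 0 'b': at 0
pos 1 'c': at 1
pos 2 'c': at 1 (fail-walked)
pos 3 'b': at 7
pos 4 'c': at 1 (fail-walked)
pos 5 'a': at 2
pos 6 'b': at 3
pos 7 'c': at 4
pos 8 'b': at 5
pos 9 'a': at 6  emit P0@[4:9]
pos 10 'b': at 0 (fail-walked)
pos 11 'b': at 0
pos 12 'a': at 0
pos 13 'c': at 1
pos 14 'a': at 2
pos 15 'b': at 3
pos 16 'c': at 4
pos 17 'b': at 5
pos 18 'a': at 6  emit P0@[13:18]
pos 19 'c': at 1 (fail-walked)
pos 20 'a': at 2
pos 21 'b': at 3
pos 22 'c': at 4
pos 23 'b': at 5
pos 24 'a': at 6  emit P0@[19:24]
pos 25 'b': at 0 (fail-walked)
pos 26 'b': at 0
pos 27 'c': at 1
pos 28 'c': at 1 (fail-walked)
pos 29 'b': at 7
pos 30 'b': at 8
pos 31 'b': at 9
pos 32 'a': at 10  emit P1@[28:32]
pos 33 'b': at 0 (fail-walked)
pos 34 'c': at 1
pos 35 'c': at 1 (fail-walked)
pos 36 'c': at 1 (fail-walked)
pos 37 'b': at 7
pos 38 'b': at 8
pos 39 'b': at 9
pos 40 'a': at 10  emit P1@[36:40]
pos 41 'c': at 1 (fail-walked)
pos 42 'c': at 1 (fail-walked)
pos 43 'a': at 2
pos 44 'b': at 3
pos 45 'c': at 4
pos 46 'a': at 2 (fail-walked)
pos 47 'b': at 3
pos 48 'c': at 4

All matches (sorted): [[9,0],[18,0],[24,0],[32,1],[40,1]]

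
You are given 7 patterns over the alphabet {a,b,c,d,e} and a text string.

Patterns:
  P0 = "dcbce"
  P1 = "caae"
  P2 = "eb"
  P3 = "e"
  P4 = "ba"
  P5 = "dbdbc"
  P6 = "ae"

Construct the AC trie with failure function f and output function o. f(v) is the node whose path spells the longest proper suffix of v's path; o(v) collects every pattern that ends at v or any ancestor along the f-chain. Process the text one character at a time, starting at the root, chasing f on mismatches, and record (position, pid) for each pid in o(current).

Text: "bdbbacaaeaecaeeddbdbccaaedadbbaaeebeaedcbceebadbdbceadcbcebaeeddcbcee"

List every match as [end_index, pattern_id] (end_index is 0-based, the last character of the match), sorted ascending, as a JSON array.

Construct AC machine:
Trie nodes:
  n0 'ε': a→18 b→12 c→6 d→1 e→10
  n1 'd': b→14 c→2
  n2 'dc': b→3
  n3 'dcb': c→4
  n4 'dcbc': e→5
  n5 'dcbce': ·  ←P0
  n6 'c': a→7
  n7 'ca': a→8
  n8 'caa': e→9
  n9 'caae': ·  ←P1
  n10 'e': b→11  ←P3
  n11 'eb': ·  ←P2
  n12 'b': a→13
  n13 'ba': ·  ←P4
  n14 'db': d→15
  n15 'dbd': b→16
  n16 'dbdb': c→17
  n17 'dbdbc': ·  ←P5
  n18 'a': e→19
  n19 'ae': ·  ←P6

BFS fail/out derivation:
  n1('d'): parent n0 fail=0; on 'd' 0 → fail=0;  out ∅∪∅=∅
  n6('c'): parent n0 fail=0; on 'c' 0 → fail=0;  out ∅∪∅=∅
  n10('e'): parent n0 fail=0; on 'e' 0 → fail=0;  out {3}∪∅={3}
  n12('b'): parent n0 fail=0; on 'b' 0 → fail=0;  out ∅∪∅=∅
  n18('a'): parent n0 fail=0; on 'a' 0 → fail=0;  out ∅∪∅=∅
  n2('dc'): parent n1 fail=0; on 'c' 0 → fail=6;  out ∅∪∅=∅
  n7('ca'): parent n6 fail=0; on 'a' 0 → fail=18;  out ∅∪∅=∅
  n11('eb'): parent n10 fail=0; on 'b' 0 → fail=12;  out {2}∪∅={2}
  n13('ba'): parent n12 fail=0; on 'a' 0 → fail=18;  out {4}∪∅={4}
  n14('db'): parent n1 fail=0; on 'b' 0 → fail=12;  out ∅∪∅=∅
  n19('ae'): parent n18 fail=0; on 'e' 0 → fail=10;  out {6}∪{3}={3,6}
  n3('dcb'): parent n2 fail=6; on 'b' 6→0 → fail=12;  out ∅∪∅=∅
  n8('caa'): parent n7 fail=18; on 'a' 18→0 → fail=18;  out ∅∪∅=∅
  n15('dbd'): parent n14 fail=12; on 'd' 12→0 → fail=1;  out ∅∪∅=∅
  n4('dcbc'): parent n3 fail=12; on 'c' 12→0 → fail=6;  out ∅∪∅=∅
  n9('caae'): parent n8 fail=18; on 'e' 18 → fail=19;  out {1}∪{3,6}={1,3,6}
  n16('dbdb'): parent n15 fail=1; on 'b' 1 → fail=14;  out ∅∪∅=∅
  n5('dcbce'): parent n4 fail=6; on 'e' 6→0 → fail=10;  out {0}∪{3}={0,3}
  n17('dbdbc'): parent n16 fail=14; on 'c' 14→12→0 → fail=6;  out {5}∪∅={5}

Run:
pos 0 'b': at 12
pos 1 'd': at 1 (fail-walked)
pos 2 'b': at 14
pos 3 'b': at 12 (fail-walked)
pos 4 'a': at 13  → match P4@[3:4]
pos 5 'c': at 6 (fail-walked)
pos 6 'a': at 7
pos 7 'a': at 8
pos 8 'e': at 9  → match P1@[5:8],P3@[8:8],P6@[7:8]
pos 9 'a': at 18 (fail-walked)
pos 10 'e': at 19  → match P3@[10:10],P6@[9:10]
pos 11 'c': at 6 (fail-walked)
pos 12 'a': at 7
pos 13 'e': at 19 (fail-walked)  → match P3@[13:13],P6@[12:13]
pos 14 'e': at 10 (fail-walked)  → match P3@[14:14]
pos 15 'd': at 1 (fail-walked)
pos 16 'd': at 1 (fail-walked)
pos 17 'b': at 14
pos 18 'd': at 15
pos 19 'b': at 16
pos 20 'c': at 17  → match P5@[16:20]
pos 21 'c': at 6 (fail-walked)
pos 22 'a': at 7
pos 23 'a': at 8
pos 24 'e': at 9  → match P1@[21:24],P3@[24:24],P6@[23:24]
pos 25 'd': at 1 (fail-walked)
pos 26 'a': at 18 (fail-walked)
pos 27 'd': at 1 (fail-walked)
pos 28 'b': at 14
pos 29 'b': at 12 (fail-walked)
pos 30 'a': at 13  → match P4@[29:30]
pos 31 'a': at 18 (fail-walked)
pos 32 'e': at 19  → match P3@[32:32],P6@[31:32]
pos 33 'e': at 10 (fail-walked)  → match P3@[33:33]
pos 34 'b': at 11  → match P2@[33:34]
pos 35 'e': at 10 (fail-walked)  → match P3@[35:35]
pos 36 'a': at 18 (fail-walked)
pos 37 'e': at 19  → match P3@[37:37],P6@[36:37]
pos 38 'd': at 1 (fail-walked)
pos 39 'c': at 2
pos 40 'b': at 3
pos 41 'c': at 4
pos 42 'e': at 5  → match P0@[38:42],P3@[42:42]
pos 43 'e': at 10 (fail-walked)  → match P3@[43:43]
pos 44 'b': at 11  → match P2@[43:44]
pos 45 'a': at 13 (fail-walked)  → match P4@[44:45]
pos 46 'd': at 1 (fail-walked)
pos 47 'b': at 14
pos 48 'd': at 15
pos 49 'b': at 16
pos 50 'c': at 17  → match P5@[46:50]
pos 51 'e': at 10 (fail-walked)  → match P3@[51:51]
pos 52 'a': at 18 (fail-walked)
pos 53 'd': at 1 (fail-walked)
pos 54 'c': at 2
pos 55 'b': at 3
pos 56 'c': at 4
pos 57 'e': at 5  → match P0@[53:57],P3@[57:57]
pos 58 'b': at 11 (fail-walked)  → match P2@[57:58]
pos 59 'a': at 13 (fail-walked)  → match P4@[58:59]
pos 60 'e': at 19 (fail-walked)  → match P3@[60:60],P6@[59:60]
pos 61 'e': at 10 (fail-walked)  → match P3@[61:61]
pos 62 'd': at 1 (fail-walked)
pos 63 'd': at 1 (fail-walked)
pos 64 'c': at 2
pos 65 'b': at 3
pos 66 'c': at 4
pos 67 'e': at 5  → match P0@[63:67],P3@[67:67]
pos 68 'e': at 10 (fail-walked)  → match P3@[68:68]

All matches (sorted): [[4,4],[8,1],[8,3],[8,6],[10,3],[10,6],[13,3],[13,6],[14,3],[20,5],[24,1],[24,3],[24,6],[30,4],[32,3],[32,6],[33,3],[34,2],[35,3],[37,3],[37,6],[42,0],[42,3],[43,3],[44,2],[45,4],[50,5],[51,3],[57,0],[57,3],[58,2],[59,4],[60,3],[60,6],[61,3],[67,0],[67,3],[68,3]]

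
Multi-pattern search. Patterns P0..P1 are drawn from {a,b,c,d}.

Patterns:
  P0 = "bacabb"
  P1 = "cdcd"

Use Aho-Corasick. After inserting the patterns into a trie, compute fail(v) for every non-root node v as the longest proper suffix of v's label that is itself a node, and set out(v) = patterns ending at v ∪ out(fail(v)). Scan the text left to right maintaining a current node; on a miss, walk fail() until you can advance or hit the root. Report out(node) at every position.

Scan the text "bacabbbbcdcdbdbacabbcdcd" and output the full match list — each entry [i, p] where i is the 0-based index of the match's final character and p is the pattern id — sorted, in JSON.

Build automaton:
Trie (insert patterns):
  0='ε' goto b→1 c→7
  1='b' goto a→2
  2='ba' goto c→3
  3='bac' goto a→4
  4='baca' goto b→5
  5='bacab' goto b→6
  6='bacabb' goto ·  [P0 ends]
  7='c' goto d→8
  8='cd' goto c→9
  9='cdc' goto d→10
  10='cdcd' goto ·  [P1 ends]

BFS fail/out derivation:
  fail(1) 'b': from fail(0)=0 chase 'b': 0 ⇒ 0;  out=∅∪out(0)=∅
  fail(7) 'c': from fail(0)=0 chase 'c': 0 ⇒ 0;  out=∅∪out(0)=∅
  fail(2) 'ba': from fail(1)=0 chase 'a': 0 ⇒ 0;  out=∅∪out(0)=∅
  fail(8) 'cd': from fail(7)=0 chase 'd': 0 ⇒ 0;  out=∅∪out(0)=∅
  fail(3) 'bac': from fail(2)=0 chase 'c': 0 ⇒ 7;  out=∅∪out(7)=∅
  fail(9) 'cdc': from fail(8)=0 chase 'c': 0 ⇒ 7;  out=∅∪out(7)=∅
  fail(4) 'baca': from fail(3)=7 chase 'a': 7→0 ⇒ 0;  out=∅∪out(0)=∅
  fail(10) 'cdcd': from fail(9)=7 chase 'd': 7 ⇒ 8;  out={1}∪out(8)={1}
  fail(5) 'bacab': from fail(4)=0 chase 'b': 0 ⇒ 1;  out=∅∪out(1)=∅
  fail(6) 'bacabb': from fail(5)=1 chase 'b': 1→0 ⇒ 1;  out={0}∪out(1)={0}

Text stream:
[0] read 'b'  n0⇒n1
[1] read 'a'  n1⇒n2
[2] read 'c'  n2⇒n3
[3] read 'a'  n3⇒n4
[4] read 'b'  n4⇒n5
[5] read 'b'  n5⇒n6  → match P0@[0:5]
[6] read 'b'  n6⇒n1 (fail-walked)
[7] read 'b'  n1⇒n1 (fail-walked)
[8] read 'c'  n1⇒n7 (fail-walked)
[9] read 'd'  n7⇒n8
[10] read 'c'  n8⇒n9
[11] read 'd'  n9⇒n10  → match P1@[8:11]
[12] read 'b'  n10⇒n1 (fail-walked)
[13] read 'd'  n1⇒n0 (fail-walked)
[14] read 'b'  n0⇒n1
[15] read 'a'  n1⇒n2
[16] read 'c'  n2⇒n3
[17] read 'a'  n3⇒n4
[18] read 'b'  n4⇒n5
[19] read 'b'  n5⇒n6  → match P0@[14:19]
[20] read 'c'  n6⇒n7 (fail-walked)
[21] read 'd'  n7⇒n8
[22] read 'c'  n8⇒n9
[23] read 'd'  n9⇒n10  → match P1@[20:23]

All matches (sorted): [[5,0],[11,1],[19,0],[23,1]]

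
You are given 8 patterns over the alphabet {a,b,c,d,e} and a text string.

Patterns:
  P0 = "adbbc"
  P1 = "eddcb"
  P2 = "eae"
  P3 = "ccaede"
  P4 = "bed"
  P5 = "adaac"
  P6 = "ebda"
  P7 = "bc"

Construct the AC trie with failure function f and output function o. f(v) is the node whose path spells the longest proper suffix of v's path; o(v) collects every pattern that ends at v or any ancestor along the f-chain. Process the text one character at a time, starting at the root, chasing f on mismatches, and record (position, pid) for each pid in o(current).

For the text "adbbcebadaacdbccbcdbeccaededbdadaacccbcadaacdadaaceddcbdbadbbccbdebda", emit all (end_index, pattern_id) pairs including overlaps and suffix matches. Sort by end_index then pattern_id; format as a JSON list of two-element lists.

Build automaton:
Trie (insert patterns):
  0='ε' goto a→1 b→19 c→13 e→6
  1='a' goto d→2
  2='ad' goto a→22 b→3
  3='adb' goto b→4
  4='adbb' goto c→5
  5='adbbc' goto ·  [P0 ends]
  6='e' goto a→11 b→25 d→7
  7='ed' goto d→8
  8='edd' goto c→9
  9='eddc' goto b→10
  10='eddcb' goto ·  [P1 ends]
  11='ea' goto e→12
  12='eae' goto ·  [P2 ends]
  13='c' goto c→14
  14='cc' goto a→15
  15='cca' goto e→16
  16='ccae' goto d→17
  17='ccaed' goto e→18
  18='ccaede' goto ·  [P3 ends]
  19='b' goto c→28 e→20
  20='be' goto d→21
  21='bed' goto ·  [P4 ends]
  22='ada' goto a→23
  23='adaa' goto c→24
  24='adaac' goto ·  [P5 ends]
  25='eb' goto d→26
  26='ebd' goto a→27
  27='ebda' goto ·  [P6 ends]
  28='bc' goto ·  [P7 ends]

BFS fail/out derivation:
  n1('a'): parent n0 fail=0; on 'a' 0 → fail=0;  out ∅∪∅=∅
  n6('e'): parent n0 fail=0; on 'e' 0 → fail=0;  out ∅∪∅=∅
  n13('c'): parent n0 fail=0; on 'c' 0 → fail=0;  out ∅∪∅=∅
  n19('b'): parent n0 fail=0; on 'b' 0 → fail=0;  out ∅∪∅=∅
  n2('ad'): parent n1 fail=0; on 'd' 0 → fail=0;  out ∅∪∅=∅
  n7('ed'): parent n6 fail=0; on 'd' 0 → fail=0;  out ∅∪∅=∅
  n11('ea'): parent n6 fail=0; on 'a' 0 → fail=1;  out ∅∪∅=∅
  n14('cc'): parent n13 fail=0; on 'c' 0 → fail=13;  out ∅∪∅=∅
  n20('be'): parent n19 fail=0; on 'e' 0 → fail=6;  out ∅∪∅=∅
  n25('eb'): parent n6 fail=0; on 'b' 0 → fail=19;  out ∅∪∅=∅
  n28('bc'): parent n19 fail=0; on 'c' 0 → fail=13;  out {7}∪∅={7}
  n3('adb'): parent n2 fail=0; on 'b' 0 → fail=19;  out ∅∪∅=∅
  n8('edd'): parent n7 fail=0; on 'd' 0 → fail=0;  out ∅∪∅=∅
  n12('eae'): parent n11 fail=1; on 'e' 1→0 → fail=6;  out {2}∪∅={2}
  n15('cca'): parent n14 fail=13; on 'a' 13→0 → fail=1;  out ∅∪∅=∅
  n21('bed'): parent n20 fail=6; on 'd' 6 → fail=7;  out {4}∪∅={4}
  n22('ada'): parent n2 fail=0; on 'a' 0 → fail=1;  out ∅∪∅=∅
  n26('ebd'): parent n25 fail=19; on 'd' 19→0 → fail=0;  out ∅∪∅=∅
  n4('adbb'): parent n3 fail=19; on 'b' 19→0 → fail=19;  out ∅∪∅=∅
  n9('eddc'): parent n8 fail=0; on 'c' 0 → fail=13;  out ∅∪∅=∅
  n16('ccae'): parent n15 fail=1; on 'e' 1→0 → fail=6;  out ∅∪∅=∅
  n23('adaa'): parent n22 fail=1; on 'a' 1→0 → fail=1;  out ∅∪∅=∅
  n27('ebda'): parent n26 fail=0; on 'a' 0 → fail=1;  out {6}∪∅={6}
  n5('adbbc'): parent n4 fail=19; on 'c' 19 → fail=28;  out {0}∪{7}={0,7}
  n10('eddcb'): parent n9 fail=13; on 'b' 13→0 → fail=19;  out {1}∪∅={1}
  n17('ccaed'): parent n16 fail=6; on 'd' 6 → fail=7;  out ∅∪∅=∅
  n24('adaac'): parent n23 fail=1; on 'c' 1→0 → fail=13;  out {5}∪∅={5}
  n18('ccaede'): parent n17 fail=7; on 'e' 7→0 → fail=6;  out {3}∪∅={3}

Scan:
pos 0 'a': at 1
pos 1 'd': at 2
pos 2 'b': at 3
pos 3 'b': at 4
pos 4 'c': at 5  → match P0@[0:4],P7@[3:4]
pos 5 'e': at 6 (via fail)
pos 6 'b': at 25
pos 7 'a': at 1 (via fail)
pos 8 'd': at 2
pos 9 'a': at 22
pos 10 'a': at 23
pos 11 'c': at 24  → match P5@[7:11]
pos 12 'd': at 0 (via fail)
pos 13 'b': at 19
pos 14 'c': at 28  → match P7@[13:14]
pos 15 'c': at 14 (via fail)
pos 16 'b': at 19 (via fail)
pos 17 'c': at 28  → match P7@[16:17]
pos 18 'd': at 0 (via fail)
pos 19 'b': at 19
pos 20 'e': at 20
pos 21 'c': at 13 (via fail)
pos 22 'c': at 14
pos 23 'a': at 15
pos 24 'e': at 16
pos 25 'd': at 17
pos 26 'e': at 18  → match P3@[21:26]
pos 27 'd': at 7 (via fail)
pos 28 'b': at 19 (via fail)
pos 29 'd': at 0 (via fail)
pos 30 'a': at 1
pos 31 'd': at 2
pos 32 'a': at 22
pos 33 'a': at 23
pos 34 'c': at 24  → match P5@[30:34]
pos 35 'c': at 14 (via fail)
pos 36 'c': at 14 (via fail)
pos 37 'b': at 19 (via fail)
pos 38 'c': at 28  → match P7@[37:38]
pos 39 'a': at 1 (via fail)
pos 40 'd': at 2
pos 41 'a': at 22
pos 42 'a': at 23
pos 43 'c': at 24  → match P5@[39:43]
pos 44 'd': at 0 (via fail)
pos 45 'a': at 1
pos 46 'd': at 2
pos 47 'a': at 22
pos 48 'a': at 23
pos 49 'c': at 24  → match P5@[45:49]
pos 50 'e': at 6 (via fail)
pos 51 'd': at 7
pos 52 'd': at 8
pos 53 'c': at 9
pos 54 'b': at 10  → match P1@[50:54]
pos 55 'd': at 0 (via fail)
pos 56 'b': at 19
pos 57 'a': at 1 (via fail)
pos 58 'd': at 2
pos 59 'b': at 3
pos 60 'b': at 4
pos 61 'c': at 5  → match P0@[57:61],P7@[60:61]
pos 62 'c': at 14 (via fail)
pos 63 'b': at 19 (via fail)
pos 64 'd': at 0 (via fail)
pos 65 'e': at 6
pos 66 'b': at 25
pos 67 'd': at 26
pos 68 'a': at 27  → match P6@[65:68]

Result: [[4,0],[4,7],[11,5],[14,7],[17,7],[26,3],[34,5],[38,7],[43,5],[49,5],[54,1],[61,0],[61,7],[68,6]]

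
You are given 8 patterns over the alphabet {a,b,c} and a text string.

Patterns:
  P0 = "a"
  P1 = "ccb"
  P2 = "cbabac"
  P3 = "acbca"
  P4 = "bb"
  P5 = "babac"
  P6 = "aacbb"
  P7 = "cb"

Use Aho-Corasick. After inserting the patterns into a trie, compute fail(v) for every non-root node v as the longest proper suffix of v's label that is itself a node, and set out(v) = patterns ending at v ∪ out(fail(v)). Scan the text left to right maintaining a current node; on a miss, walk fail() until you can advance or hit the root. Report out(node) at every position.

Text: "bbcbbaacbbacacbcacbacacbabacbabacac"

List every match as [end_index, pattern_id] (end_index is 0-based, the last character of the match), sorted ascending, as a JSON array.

Construct AC machine:
Trie nodes:
  0='ε' goto a→1 b→14 c→2
  1='a' goto a→20 c→10  ←P0
  2='c' goto b→5 c→3
  3='cc' goto b→4
  4='ccb' goto ·  ←P1
  5='cb' goto a→6  ←P7
  6='cba' goto b→7
  7='cbab' goto a→8
  8='cbaba' goto c→9
  9='cbabac' goto ·  ←P2
  10='ac' goto b→11
  11='acb' goto c→12
  12='acbc' goto a→13
  13='acbca' goto ·  ←P3
  14='b' goto a→16 b→15
  15='bb' goto ·  ←P4
  16='ba' goto b→17
  17='bab' goto a→18
  18='baba' goto c→19
  19='babac' goto ·  ←P5
  20='aa' goto c→21
  21='aac' goto b→22
  22='aacb' goto b→23
  23='aacbb' goto ·  ←P6

BFS fail/out derivation:
  fail(1) 'a': from fail(0)=0 chase 'a': 0 ⇒ 0;  out={0}∪out(0)={0}
  fail(2) 'c': from fail(0)=0 chase 'c': 0 ⇒ 0;  out=∅∪out(0)=∅
  fail(14) 'b': from fail(0)=0 chase 'b': 0 ⇒ 0;  out=∅∪out(0)=∅
  fail(3) 'cc': from fail(2)=0 chase 'c': 0 ⇒ 2;  out=∅∪out(2)=∅
  fail(5) 'cb': from fail(2)=0 chase 'b': 0 ⇒ 14;  out={7}∪out(14)={7}
  fail(10) 'ac': from fail(1)=0 chase 'c': 0 ⇒ 2;  out=∅∪out(2)=∅
  fail(15) 'bb': from fail(14)=0 chase 'b': 0 ⇒ 14;  out={4}∪out(14)={4}
  fail(16) 'ba': from fail(14)=0 chase 'a': 0 ⇒ 1;  out=∅∪out(1)={0}
  fail(20) 'aa': from fail(1)=0 chase 'a': 0 ⇒ 1;  out=∅∪out(1)={0}
  fail(4) 'ccb': from fail(3)=2 chase 'b': 2 ⇒ 5;  out={1}∪out(5)={1,7}
  fail(6) 'cba': from fail(5)=14 chase 'a': 14 ⇒ 16;  out=∅∪out(16)={0}
  fail(11) 'acb': from fail(10)=2 chase 'b': 2 ⇒ 5;  out=∅∪out(5)={7}
  fail(17) 'bab': from fail(16)=1 chase 'b': 1→0 ⇒ 14;  out=∅∪out(14)=∅
  fail(21) 'aac': from fail(20)=1 chase 'c': 1 ⇒ 10;  out=∅∪out(10)=∅
  fail(7) 'cbab': from fail(6)=16 chase 'b': 16 ⇒ 17;  out=∅∪out(17)=∅
  fail(12) 'acbc': from fail(11)=5 chase 'c': 5→14→0 ⇒ 2;  out=∅∪out(2)=∅
  fail(18) 'baba': from fail(17)=14 chase 'a': 14 ⇒ 16;  out=∅∪out(16)={0}
  fail(22) 'aacb': from fail(21)=10 chase 'b': 10 ⇒ 11;  out=∅∪out(11)={7}
  fail(8) 'cbaba': from fail(7)=17 chase 'a': 17 ⇒ 18;  out=∅∪out(18)={0}
  fail(13) 'acbca': from fail(12)=2 chase 'a': 2→0 ⇒ 1;  out={3}∪out(1)={0,3}
  fail(19) 'babac': from fail(18)=16 chase 'c': 16→1 ⇒ 10;  out={5}∪out(10)={5}
  fail(23) 'aacbb': from fail(22)=11 chase 'b': 11→5→14 ⇒ 15;  out={6}∪out(15)={4,6}
  fail(9) 'cbabac': from fail(8)=18 chase 'c': 18 ⇒ 19;  out={2}∪out(19)={2,5}

Scan:
i=0 'b': node 0→14
i=1 'b': node 14→15  → match P4@[0:1]
i=2 'c': node 15→2 (via fail)
i=3 'b': node 2→5  → match P7@[2:3]
i=4 'b': node 5→15 (via fail)  → match P4@[3:4]
i=5 'a': node 15→16 (via fail)  → match P0@[5:5]
i=6 'a': node 16→20 (via fail)  → match P0@[6:6]
i=7 'c': node 20→21
i=8 'b': node 21→22  → match P7@[7:8]
i=9 'b': node 22→23  → match P4@[8:9],P6@[5:9]
i=10 'a': node 23→16 (via fail)  → match P0@[10:10]
i=11 'c': node 16→10 (via fail)
i=12 'a': node 10→1 (via fail)  → match P0@[12:12]
i=13 'c': node 1→10
i=14 'b': node 10→11  → match P7@[13:14]
i=15 'c': node 11→12
i=16 'a': node 12→13  → match P0@[16:16],P3@[12:16]
i=17 'c': node 13→10 (via fail)
i=18 'b': node 10→11  → match P7@[17:18]
i=19 'a': node 11→6 (via fail)  → match P0@[19:19]
i=20 'c': node 6→10 (via fail)
i=21 'a': node 10→1 (via fail)  → match P0@[21:21]
i=22 'c': node 1→10
i=23 'b': node 10→11  → match P7@[22:23]
i=24 'a': node 11→6 (via fail)  → match P0@[24:24]
i=25 'b': node 6→7
i=26 'a': node 7→8  → match P0@[26:26]
i=27 'c': node 8→9  → match P2@[22:27],P5@[23:27]
i=28 'b': node 9→11 (via fail)  → match P7@[27:28]
i=29 'a': node 11→6 (via fail)  → match P0@[29:29]
i=30 'b': node 6→7
i=31 'a': node 7→8  → match P0@[31:31]
i=32 'c': node 8→9  → match P2@[27:32],P5@[28:32]
i=33 'a': node 9→1 (via fail)  → match P0@[33:33]
i=34 'c': node 1→10

Result: [[1,4],[3,7],[4,4],[5,0],[6,0],[8,7],[9,4],[9,6],[10,0],[12,0],[14,7],[16,0],[16,3],[18,7],[19,0],[21,0],[23,7],[24,0],[26,0],[27,2],[27,5],[28,7],[29,0],[31,0],[32,2],[32,5],[33,0]]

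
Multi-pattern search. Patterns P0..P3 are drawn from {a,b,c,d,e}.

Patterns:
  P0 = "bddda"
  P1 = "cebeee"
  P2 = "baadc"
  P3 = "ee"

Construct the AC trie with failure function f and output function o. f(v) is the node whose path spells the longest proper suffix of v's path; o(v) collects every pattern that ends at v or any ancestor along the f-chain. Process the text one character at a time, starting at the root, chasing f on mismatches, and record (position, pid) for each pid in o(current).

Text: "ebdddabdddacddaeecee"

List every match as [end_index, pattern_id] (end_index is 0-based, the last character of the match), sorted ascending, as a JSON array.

Build:
Trie nodes:
  n0 'ε': b→1 c→6 e→16
  n1 'b': a→12 d→2
  n2 'bd': d→3
  n3 'bdd': d→4
  n4 'bddd': a→5
  n5 'bddda': ·  ←P0
  n6 'c': e→7
  n7 'ce': b→8
  n8 'ceb': e→9
  n9 'cebe': e→10
  n10 'cebee': e→11
  n11 'cebeee': ·  ←P1
  n12 'ba': a→13
  n13 'baa': d→14
  n14 'baad': c→15
  n15 'baadc': ·  ←P2
  n16 'e': e→17
  n17 'ee': ·  ←P3

BFS fail/out derivation:
  n1('b'): parent n0 fail=0; on 'b' 0 → fail=0;  out ∅∪∅=∅
  n6('c'): parent n0 fail=0; on 'c' 0 → fail=0;  out ∅∪∅=∅
  n16('e'): parent n0 fail=0; on 'e' 0 → fail=0;  out ∅∪∅=∅
  n2('bd'): parent n1 fail=0; on 'd' 0 → fail=0;  out ∅∪∅=∅
  n7('ce'): parent n6 fail=0; on 'e' 0 → fail=16;  out ∅∪∅=∅
  n12('ba'): parent n1 fail=0; on 'a' 0 → fail=0;  out ∅∪∅=∅
  n17('ee'): parent n16 fail=0; on 'e' 0 → fail=16;  out {3}∪∅={3}
  n3('bdd'): parent n2 fail=0; on 'd' 0 → fail=0;  out ∅∪∅=∅
  n8('ceb'): parent n7 fail=16; on 'b' 16→0 → fail=1;  out ∅∪∅=∅
  n13('baa'): parent n12 fail=0; on 'a' 0 → fail=0;  out ∅∪∅=∅
  n4('bddd'): parent n3 fail=0; on 'd' 0 → fail=0;  out ∅∪∅=∅
  n9('cebe'): parent n8 fail=1; on 'e' 1→0 → fail=16;  out ∅∪∅=∅
  n14('baad'): parent n13 fail=0; on 'd' 0 → fail=0;  out ∅∪∅=∅
  n5('bddda'): parent n4 fail=0; on 'a' 0 → fail=0;  out {0}∪∅={0}
  n10('cebee'): parent n9 fail=16; on 'e' 16 → fail=17;  out ∅∪{3}={3}
  n15('baadc'): parent n14 fail=0; on 'c' 0 → fail=6;  out {2}∪∅={2}
  n11('cebeee'): parent n10 fail=17; on 'e' 17→16 → fail=17;  out {1}∪{3}={1,3}

Scan:
[0] read 'e'  n0⇒n16
[1] read 'b'  n16⇒n1 ·f
[2] read 'd'  n1⇒n2
[3] read 'd'  n2⇒n3
[4] read 'd'  n3⇒n4
[5] read 'a'  n4⇒n5  ** P0@[1:5]
[6] read 'b'  n5⇒n1 ·f
[7] read 'd'  n1⇒n2
[8] read 'd'  n2⇒n3
[9] read 'd'  n3⇒n4
[10] read 'a'  n4⇒n5  ** P0@[6:10]
[11] read 'c'  n5⇒n6 ·f
[12] read 'd'  n6⇒n0 ·f
[13] read 'd'  n0⇒n0
[14] read 'a'  n0⇒n0
[15] read 'e'  n0⇒n16
[16] read 'e'  n16⇒n17  ** P3@[15:16]
[17] read 'c'  n17⇒n6 ·f
[18] read 'e'  n6⇒n7
[19] read 'e'  n7⇒n17 ·f  ** P3@[18:19]

Result: [[5,0],[10,0],[16,3],[19,3]]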